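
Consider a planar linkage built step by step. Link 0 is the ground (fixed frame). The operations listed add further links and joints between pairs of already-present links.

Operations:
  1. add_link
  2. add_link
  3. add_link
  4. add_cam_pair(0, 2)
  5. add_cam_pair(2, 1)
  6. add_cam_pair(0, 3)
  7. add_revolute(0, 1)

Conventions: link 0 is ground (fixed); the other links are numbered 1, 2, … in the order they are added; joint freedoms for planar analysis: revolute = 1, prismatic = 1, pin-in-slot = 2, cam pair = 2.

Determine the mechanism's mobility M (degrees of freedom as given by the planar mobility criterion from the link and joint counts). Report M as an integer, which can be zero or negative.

ground; <1,0,0>
#1 <2,0,0>
#2 <3,0,0>
#3 <4,0,0>
C:0↔2 J2 <4,0,1>
C:2↔1 J2 <4,0,2>
C:0↔3 J2 <4,0,3>
R:0↔1 J1 <4,1,3>
3×3 − 2×1 − 1×3 = 4

M = 4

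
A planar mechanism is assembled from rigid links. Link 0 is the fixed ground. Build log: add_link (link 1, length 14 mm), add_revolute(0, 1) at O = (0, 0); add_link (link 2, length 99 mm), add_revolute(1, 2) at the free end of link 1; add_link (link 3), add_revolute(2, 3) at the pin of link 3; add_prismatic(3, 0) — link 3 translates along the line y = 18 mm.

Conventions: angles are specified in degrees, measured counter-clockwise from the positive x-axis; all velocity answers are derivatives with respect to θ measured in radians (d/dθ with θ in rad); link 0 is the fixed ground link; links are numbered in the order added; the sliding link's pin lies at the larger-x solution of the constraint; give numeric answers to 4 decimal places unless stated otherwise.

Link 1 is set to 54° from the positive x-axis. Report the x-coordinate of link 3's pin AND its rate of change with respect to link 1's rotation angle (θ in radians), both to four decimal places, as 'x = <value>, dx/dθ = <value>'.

geometry: r = 14 mm, L = 99 mm, e = 18 mm
crank pin P = (r cos θ, r sin θ) = (8.228994, 11.326238)
h = r sin θ − e = 11.326238 − 18 = -6.673762
x = r cos θ + √(L² − h²) = 8.228994 + 98.774799 = 107.003792
dx/dθ = −r sin θ − h·r cos θ/√(L² − h²) (θ in radians; h = -6.673762) = -10.770242

x = 107.0038, dx/dθ = -10.7702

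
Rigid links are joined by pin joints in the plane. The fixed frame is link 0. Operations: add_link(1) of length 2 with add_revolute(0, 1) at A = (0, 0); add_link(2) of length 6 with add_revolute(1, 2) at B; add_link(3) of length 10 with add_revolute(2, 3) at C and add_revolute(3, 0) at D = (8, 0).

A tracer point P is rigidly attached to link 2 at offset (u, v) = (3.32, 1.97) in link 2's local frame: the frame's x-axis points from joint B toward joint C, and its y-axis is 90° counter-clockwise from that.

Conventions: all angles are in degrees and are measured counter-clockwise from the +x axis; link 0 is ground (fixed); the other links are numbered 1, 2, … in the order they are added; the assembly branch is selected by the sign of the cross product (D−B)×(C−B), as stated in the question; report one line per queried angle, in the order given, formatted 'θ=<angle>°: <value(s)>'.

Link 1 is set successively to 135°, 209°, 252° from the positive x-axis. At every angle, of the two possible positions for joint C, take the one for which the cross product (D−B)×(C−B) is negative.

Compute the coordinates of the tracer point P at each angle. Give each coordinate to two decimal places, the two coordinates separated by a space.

A=(0,0), D=(8.00,0)
θ=135°: B = A + 2.00·(cos135°, sin135°) = (-1.4142, 1.4142)
θ=135°: |BD| = 9.5198
θ=135°: circle(B,6.00) ∩ circle(D,10.00): a=1.3985, h=5.8347
θ=135°:   candidates: C₊=(0.8356,6.9765) cross=55.546; C₋=(-0.8980,-4.5635) cross=-55.546
θ=135°:   branch - wants cross < 0 → take C=(-0.8980,-4.5635) (cross=-55.546)
θ=135°: ex = (C−B)/|BC| = (0.0860,-0.9963); ey = (0.9963,0.0860)
θ=135°: P = B + 3.32·ex + 1.97·ey = (0.8341,-1.7240)
θ=209°: B = A + 2.00·(cos209°, sin209°) = (-1.7492, -0.9696)
θ=209°: |BD| = 9.7973
θ=209°: circle(B,6.00) ∩ circle(D,10.00): a=1.6325, h=5.7736
θ=209°:   candidates: C₊=(-0.6962,4.9372) cross=56.566; C₋=(0.4466,-6.5534) cross=-56.566
θ=209°:   branch - wants cross < 0 → take C=(0.4466,-6.5534) (cross=-56.566)
θ=209°: ex = (C−B)/|BC| = (0.3660,-0.9306); ey = (0.9306,0.3660)
θ=209°: P = B + 3.32·ex + 1.97·ey = (1.2991,-3.3383)
θ=252°: B = A + 2.00·(cos252°, sin252°) = (-0.6180, -1.9021)
θ=252°: |BD| = 8.8254
θ=252°: circle(B,6.00) ∩ circle(D,10.00): a=0.7868, h=5.9482
θ=252°:   candidates: C₊=(-1.1317,4.0759) cross=52.495; C₋=(1.4323,-7.5409) cross=-52.495
θ=252°:   branch - wants cross < 0 → take C=(1.4323,-7.5409) (cross=-52.495)
θ=252°: ex = (C−B)/|BC| = (0.3417,-0.9398); ey = (0.9398,0.3417)
θ=252°: P = B + 3.32·ex + 1.97·ey = (2.3679,-4.3491)

θ=135°: 0.83 -1.72
θ=209°: 1.30 -3.34
θ=252°: 2.37 -4.35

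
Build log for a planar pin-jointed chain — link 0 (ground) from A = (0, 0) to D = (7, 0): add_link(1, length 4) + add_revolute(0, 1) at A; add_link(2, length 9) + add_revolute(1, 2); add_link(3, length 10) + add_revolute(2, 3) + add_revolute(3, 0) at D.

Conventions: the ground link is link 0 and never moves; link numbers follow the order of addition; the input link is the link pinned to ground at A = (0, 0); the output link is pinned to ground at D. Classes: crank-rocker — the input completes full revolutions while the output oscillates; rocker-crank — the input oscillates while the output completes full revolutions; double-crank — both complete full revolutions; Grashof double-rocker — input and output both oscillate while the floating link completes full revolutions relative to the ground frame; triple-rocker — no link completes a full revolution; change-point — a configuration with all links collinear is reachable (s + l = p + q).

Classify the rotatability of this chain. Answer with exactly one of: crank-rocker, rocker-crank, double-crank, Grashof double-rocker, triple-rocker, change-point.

lengths: ground=7, input=4, coupler=9, output=10
sorted: s=4 (shortest), l=10 (longest), p+q=16
s + l = 14 vs p + q = 16
s + l < p + q (Grashof) with shortest = input link → crank-rocker

crank-rocker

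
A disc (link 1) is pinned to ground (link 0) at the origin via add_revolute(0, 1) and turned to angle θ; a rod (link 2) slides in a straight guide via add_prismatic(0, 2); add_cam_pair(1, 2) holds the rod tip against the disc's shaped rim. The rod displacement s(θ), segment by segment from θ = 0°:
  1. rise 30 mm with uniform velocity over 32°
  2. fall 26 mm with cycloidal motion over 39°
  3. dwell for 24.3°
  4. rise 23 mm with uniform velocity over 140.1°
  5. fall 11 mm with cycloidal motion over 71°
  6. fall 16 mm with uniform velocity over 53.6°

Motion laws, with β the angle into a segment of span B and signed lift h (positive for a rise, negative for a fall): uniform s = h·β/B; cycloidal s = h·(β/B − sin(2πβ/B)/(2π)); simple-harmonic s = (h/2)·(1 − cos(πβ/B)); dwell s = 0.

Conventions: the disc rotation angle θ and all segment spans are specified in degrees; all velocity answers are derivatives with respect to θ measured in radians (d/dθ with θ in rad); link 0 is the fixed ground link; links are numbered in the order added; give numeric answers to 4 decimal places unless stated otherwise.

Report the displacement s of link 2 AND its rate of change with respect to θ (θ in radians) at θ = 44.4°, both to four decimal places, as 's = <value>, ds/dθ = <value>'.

segment 1 (0° to 32°, uniform, h = 30) is passed completely: s = 0.0000 + (30) = 30.0000
θ = 44.4° falls in segment 2 (32° to 71°, cycloidal, h = -26): β = 44.4 − 32 = 12.4°, B = 39°; Δs = -26·(0.3179 − sin(2π·0.3179)/(2π)) = -4.5001; s = 30.0000 − 4.5001 = 25.4999
velocity in seg [32°–71°] (cycloidal), θ in radians: β = 12.4° = 0.2164 rad, B = 39° = 0.6807 rad; ds/dθ = (h/B)(1 − cos(2πβ/B)) = ((-26)/0.6807)(1 − cos(2π·0.3179)) = -54.013965 mm/rad

s = 25.4999, ds/dθ = -54.0140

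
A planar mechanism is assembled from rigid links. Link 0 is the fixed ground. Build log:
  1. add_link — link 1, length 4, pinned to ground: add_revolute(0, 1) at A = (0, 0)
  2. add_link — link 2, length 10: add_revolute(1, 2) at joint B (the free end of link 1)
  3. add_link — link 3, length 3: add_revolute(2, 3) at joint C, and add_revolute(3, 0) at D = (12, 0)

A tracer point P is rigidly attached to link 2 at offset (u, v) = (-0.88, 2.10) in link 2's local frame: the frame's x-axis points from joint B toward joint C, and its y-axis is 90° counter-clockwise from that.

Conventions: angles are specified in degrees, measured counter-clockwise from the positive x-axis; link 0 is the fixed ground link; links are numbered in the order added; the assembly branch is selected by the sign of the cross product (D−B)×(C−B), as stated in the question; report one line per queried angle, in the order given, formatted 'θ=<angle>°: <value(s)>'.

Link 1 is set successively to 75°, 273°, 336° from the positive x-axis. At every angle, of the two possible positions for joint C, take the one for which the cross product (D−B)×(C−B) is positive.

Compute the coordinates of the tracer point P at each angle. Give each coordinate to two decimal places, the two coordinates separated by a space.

A=(0,0), D=(12.00,0)
θ=75°: B = A + 4.00·(cos75°, sin75°) = (1.0353, 3.8637)
θ=75°: |BD| = 11.6255
θ=75°: circle(B,10.00) ∩ circle(D,3.00): a=9.7266, h=2.3225
θ=75°:   candidates: C₊=(10.9808,2.8216) cross=27.000; C₋=(9.4371,-1.5593) cross=-27.000
θ=75°:   branch + wants cross > 0 → take C=(10.9808,2.8216) (cross=27.000)
θ=75°: ex = (C−B)/|BC| = (0.9946,-0.1042); ey = (0.1042,0.9946)
θ=75°: P = B + -0.88·ex + 2.10·ey = (0.3789,6.0440)
θ=273°: B = A + 4.00·(cos273°, sin273°) = (0.2093, -3.9945)
θ=273°: |BD| = 12.4489
θ=273°: circle(B,10.00) ∩ circle(D,3.00): a=9.8794, h=1.5484
θ=273°:   candidates: C₊=(9.0695,0.6420) cross=19.276; C₋=(10.0632,-2.2910) cross=-19.276
θ=273°:   branch + wants cross > 0 → take C=(9.0695,0.6420) (cross=19.276)
θ=273°: ex = (C−B)/|BC| = (0.8860,0.4637); ey = (-0.4637,0.8860)
θ=273°: P = B + -0.88·ex + 2.10·ey = (-1.5440,-2.5419)
θ=336°: B = A + 4.00·(cos336°, sin336°) = (3.6542, -1.6269)
θ=336°: |BD| = 8.5029
θ=336°: circle(B,10.00) ∩ circle(D,3.00): a=9.6026, h=2.7912
θ=336°:   candidates: C₊=(12.5453,2.9500) cross=23.733; C₋=(13.6134,-2.5292) cross=-23.733
θ=336°:   branch + wants cross > 0 → take C=(12.5453,2.9500) (cross=23.733)
θ=336°: ex = (C−B)/|BC| = (0.8891,0.4577); ey = (-0.4577,0.8891)
θ=336°: P = B + -0.88·ex + 2.10·ey = (1.9106,-0.1626)

θ=75°: 0.38 6.04
θ=273°: -1.54 -2.54
θ=336°: 1.91 -0.16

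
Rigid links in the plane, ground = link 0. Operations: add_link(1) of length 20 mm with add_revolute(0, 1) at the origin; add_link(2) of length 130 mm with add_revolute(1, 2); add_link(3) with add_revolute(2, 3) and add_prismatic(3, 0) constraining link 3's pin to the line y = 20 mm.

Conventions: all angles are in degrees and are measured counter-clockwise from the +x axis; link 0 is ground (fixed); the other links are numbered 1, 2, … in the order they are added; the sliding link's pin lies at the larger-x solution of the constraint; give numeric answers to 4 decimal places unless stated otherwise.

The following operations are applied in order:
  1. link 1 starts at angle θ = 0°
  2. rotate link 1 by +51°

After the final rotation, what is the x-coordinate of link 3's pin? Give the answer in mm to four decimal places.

geometry: r = 20 mm, L = 130 mm, e = 20 mm; θ starts at 0°
rotate link 1 by +51°: θ ← 0° +51° = 51°
crank pin P = (r cos θ, r sin θ) = (12.586408, 15.542919)
h = r sin θ − e = 15.542919 − 20 = -4.457081
x = r cos θ + √(L² − h²) = 12.586408 + 129.923571 = 142.509979

142.5100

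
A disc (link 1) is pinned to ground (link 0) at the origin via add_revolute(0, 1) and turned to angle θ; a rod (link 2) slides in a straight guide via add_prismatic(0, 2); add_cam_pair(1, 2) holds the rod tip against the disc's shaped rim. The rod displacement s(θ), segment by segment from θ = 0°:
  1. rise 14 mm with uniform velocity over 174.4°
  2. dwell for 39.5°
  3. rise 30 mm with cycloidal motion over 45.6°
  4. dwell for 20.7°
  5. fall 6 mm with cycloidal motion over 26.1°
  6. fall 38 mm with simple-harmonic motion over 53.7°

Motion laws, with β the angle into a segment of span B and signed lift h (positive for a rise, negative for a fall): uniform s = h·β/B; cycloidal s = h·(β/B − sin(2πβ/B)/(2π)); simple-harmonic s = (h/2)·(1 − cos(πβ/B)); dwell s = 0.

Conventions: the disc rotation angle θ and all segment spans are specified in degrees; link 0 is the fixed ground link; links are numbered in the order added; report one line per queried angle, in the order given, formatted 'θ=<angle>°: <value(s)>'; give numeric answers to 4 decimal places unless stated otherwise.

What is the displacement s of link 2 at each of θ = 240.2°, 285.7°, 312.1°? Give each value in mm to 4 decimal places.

segment 1 (0° to 174.4°, uniform, h = 14) is passed completely: s = 0.0000 + (14) = 14.0000
segment 2 (174.4° to 213.9°, dwell): s unchanged at 14.0000
θ = 240.2° falls in segment 3 (213.9° to 259.5°, cycloidal, h = 30): β = 240.2 − 213.9 = 26.3°, B = 45.6°; Δs = 30·(0.5768 − sin(2π·0.5768)/(2π)) = 19.5170; s = 14.0000 + 19.5170 = 33.5170
segment 3 (213.9° to 259.5°, cycloidal, h = 30) is passed completely: s = 14.0000 + (30) = 44.0000
segment 4 (259.5° to 280.2°, dwell): s unchanged at 44.0000
θ = 285.7° falls in segment 5 (280.2° to 306.3°, cycloidal, h = -6): β = 285.7 − 280.2 = 5.5°, B = 26.1°; Δs = -6·(0.2107 − sin(2π·0.2107)/(2π)) = -0.3384; s = 44.0000 − 0.3384 = 43.6616
segment 5 (280.2° to 306.3°, cycloidal, h = -6) is passed completely: s = 44.0000 + (-6) = 38.0000
θ = 312.1° falls in segment 6 (306.3° to 360°, simple-harmonic, h = -38): β = 312.1 − 306.3 = 5.8°, B = 53.7°; Δs = -38/2·(1 − cos(π·0.1080)) = -1.0833; s = 38.0000 − 1.0833 = 36.9167

θ=240.2°: 33.5170
θ=285.7°: 43.6616
θ=312.1°: 36.9167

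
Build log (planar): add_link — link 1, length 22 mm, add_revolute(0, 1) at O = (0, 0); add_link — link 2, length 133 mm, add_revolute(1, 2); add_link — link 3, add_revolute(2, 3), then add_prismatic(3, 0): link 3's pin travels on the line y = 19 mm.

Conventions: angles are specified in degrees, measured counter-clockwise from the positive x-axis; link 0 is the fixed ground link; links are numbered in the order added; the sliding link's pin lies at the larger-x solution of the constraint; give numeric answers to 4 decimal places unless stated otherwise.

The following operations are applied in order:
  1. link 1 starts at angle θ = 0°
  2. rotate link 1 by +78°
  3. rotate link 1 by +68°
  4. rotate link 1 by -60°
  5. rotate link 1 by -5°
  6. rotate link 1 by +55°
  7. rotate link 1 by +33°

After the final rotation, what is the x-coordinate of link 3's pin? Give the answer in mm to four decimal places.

geometry: r = 22 mm, L = 133 mm, e = 19 mm; θ starts at 0°
rotate link 1 by +78°: θ ← 0° +78° = 78°
rotate link 1 by +68°: θ ← 78° +68° = 146°
rotate link 1 by -60°: θ ← 146° -60° = 86°
rotate link 1 by -5°: θ ← 86° -5° = 81°
rotate link 1 by +55°: θ ← 81° +55° = 136°
rotate link 1 by +33°: θ ← 136° +33° = 169°
crank pin P = (r cos θ, r sin θ) = (-21.595798, 4.197798)
h = r sin θ − e = 4.197798 − 19 = -14.802202
x = r cos θ + √(L² − h²) = -21.595798 + 132.173730 = 110.577932

110.5779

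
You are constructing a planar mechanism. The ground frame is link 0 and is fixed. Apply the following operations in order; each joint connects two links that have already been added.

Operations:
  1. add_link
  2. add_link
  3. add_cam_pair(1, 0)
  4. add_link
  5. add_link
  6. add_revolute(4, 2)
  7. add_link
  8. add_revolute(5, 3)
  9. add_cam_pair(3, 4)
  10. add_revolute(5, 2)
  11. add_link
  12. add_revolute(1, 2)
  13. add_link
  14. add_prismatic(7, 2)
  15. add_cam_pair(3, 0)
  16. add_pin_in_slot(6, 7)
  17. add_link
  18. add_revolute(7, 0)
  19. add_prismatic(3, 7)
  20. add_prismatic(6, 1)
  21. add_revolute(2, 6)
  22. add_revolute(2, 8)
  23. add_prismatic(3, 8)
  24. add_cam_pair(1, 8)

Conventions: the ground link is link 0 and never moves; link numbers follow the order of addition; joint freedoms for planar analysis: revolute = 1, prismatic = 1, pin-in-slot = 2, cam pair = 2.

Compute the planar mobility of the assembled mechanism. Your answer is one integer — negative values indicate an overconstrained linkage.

link 0 = ground. State L|J1|J2 = 1|0|0
+link1  2|0|0
+link2  3|0|0
C(1,0) f=2→J2  3|0|1
+link3  4|0|1
+link4  5|0|1
R(4,2) f=1→J1  5|1|1
+link5  6|1|1
R(5,3) f=1→J1  6|2|1
C(3,4) f=2→J2  6|2|2
R(5,2) f=1→J1  6|3|2
+link6  7|3|2
R(1,2) f=1→J1  7|4|2
+link7  8|4|2
P(7,2) f=1→J1  8|5|2
C(3,0) f=2→J2  8|5|3
PS(6,7) f=2→J2  8|5|4
+link8  9|5|4
R(7,0) f=1→J1  9|6|4
P(3,7) f=1→J1  9|7|4
P(6,1) f=1→J1  9|8|4
R(2,6) f=1→J1  9|9|4
R(2,8) f=1→J1  9|10|4
P(3,8) f=1→J1  9|11|4
C(1,8) f=2→J2  9|11|5
M = 3(9−1)−2·11−5 = 24−22−5 = -3

M = -3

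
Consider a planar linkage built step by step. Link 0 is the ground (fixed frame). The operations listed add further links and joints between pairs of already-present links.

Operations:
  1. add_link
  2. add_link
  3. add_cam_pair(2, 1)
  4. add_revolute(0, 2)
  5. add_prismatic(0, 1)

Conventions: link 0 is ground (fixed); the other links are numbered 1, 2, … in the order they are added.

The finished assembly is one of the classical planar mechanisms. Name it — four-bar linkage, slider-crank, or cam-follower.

links: 3 (incl. ground); joints: 1 revolute, 1 prismatic, 1 higher (cam) pair, forming one closed loop
3 links, revolute + prismatic + higher pair in one loop → cam-follower

cam-follower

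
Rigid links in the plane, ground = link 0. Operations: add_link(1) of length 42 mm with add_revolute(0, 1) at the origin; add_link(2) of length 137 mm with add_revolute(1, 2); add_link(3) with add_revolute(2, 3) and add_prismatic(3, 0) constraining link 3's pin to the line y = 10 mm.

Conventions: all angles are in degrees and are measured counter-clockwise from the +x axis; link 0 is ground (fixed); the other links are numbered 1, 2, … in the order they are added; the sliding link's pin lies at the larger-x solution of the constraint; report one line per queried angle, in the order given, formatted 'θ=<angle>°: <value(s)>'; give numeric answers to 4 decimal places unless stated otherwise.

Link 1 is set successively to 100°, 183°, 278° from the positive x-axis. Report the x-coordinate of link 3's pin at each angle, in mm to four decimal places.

geometry: r = 42 mm, L = 137 mm, e = 10 mm
θ=100°: crank pin P = (r cos θ, r sin θ) = (-7.293223, 41.361926)
θ=100°: h = r sin θ − e = 41.361926 − 10 = 31.361926
θ=100°: x = r cos θ + √(L² − h²) = -7.293223 + 133.362025 = 126.068801
θ=183°: crank pin P = (r cos θ, r sin θ) = (-41.942440, -2.198110)
θ=183°: h = r sin θ − e = -2.198110 − 10 = -12.198110
θ=183°: x = r cos θ + √(L² − h²) = -41.942440 + 136.455876 = 94.513436
θ=278°: crank pin P = (r cos θ, r sin θ) = (5.845270, -41.591259)
θ=278°: h = r sin θ − e = -41.591259 − 10 = -51.591259
θ=278°: x = r cos θ + √(L² − h²) = 5.845270 + 126.914704 = 132.759974

θ=100°: 126.0688
θ=183°: 94.5134
θ=278°: 132.7600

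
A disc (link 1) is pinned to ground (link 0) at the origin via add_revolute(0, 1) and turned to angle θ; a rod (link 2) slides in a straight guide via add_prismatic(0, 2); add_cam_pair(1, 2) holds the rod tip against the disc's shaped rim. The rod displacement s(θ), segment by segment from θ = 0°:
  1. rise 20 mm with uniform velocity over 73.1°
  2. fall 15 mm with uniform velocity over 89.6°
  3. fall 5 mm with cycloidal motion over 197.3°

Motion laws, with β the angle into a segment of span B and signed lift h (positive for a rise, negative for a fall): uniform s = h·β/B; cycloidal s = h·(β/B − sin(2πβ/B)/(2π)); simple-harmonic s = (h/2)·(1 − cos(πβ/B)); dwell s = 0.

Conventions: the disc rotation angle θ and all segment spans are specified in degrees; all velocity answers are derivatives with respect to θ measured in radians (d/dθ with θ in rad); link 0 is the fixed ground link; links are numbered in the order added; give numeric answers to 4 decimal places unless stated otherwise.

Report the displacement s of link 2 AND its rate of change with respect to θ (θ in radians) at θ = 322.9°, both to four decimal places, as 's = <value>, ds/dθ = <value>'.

segment 1 (0° to 73.1°, uniform, h = 20) is passed completely: s = 0.0000 + (20) = 20.0000
segment 2 (73.1° to 162.7°, uniform, h = -15) is passed completely: s = 20.0000 + (-15) = 5.0000
θ = 322.9° falls in segment 3 (162.7° to 360°, cycloidal, h = -5): β = 322.9 − 162.7 = 160.2°, B = 197.3°; Δs = -5·(0.8120 − sin(2π·0.8120)/(2π)) = -4.7960; s = 5.0000 − 4.7960 = 0.2040
velocity in seg [162.7°–360°] (cycloidal), θ in radians: β = 160.2° = 2.7960 rad, B = 197.3° = 3.4435 rad; ds/dθ = (h/B)(1 − cos(2πβ/B)) = ((-5)/3.4435)(1 − cos(2π·0.8120)) = -0.900884 mm/rad

s = 0.2040, ds/dθ = -0.9009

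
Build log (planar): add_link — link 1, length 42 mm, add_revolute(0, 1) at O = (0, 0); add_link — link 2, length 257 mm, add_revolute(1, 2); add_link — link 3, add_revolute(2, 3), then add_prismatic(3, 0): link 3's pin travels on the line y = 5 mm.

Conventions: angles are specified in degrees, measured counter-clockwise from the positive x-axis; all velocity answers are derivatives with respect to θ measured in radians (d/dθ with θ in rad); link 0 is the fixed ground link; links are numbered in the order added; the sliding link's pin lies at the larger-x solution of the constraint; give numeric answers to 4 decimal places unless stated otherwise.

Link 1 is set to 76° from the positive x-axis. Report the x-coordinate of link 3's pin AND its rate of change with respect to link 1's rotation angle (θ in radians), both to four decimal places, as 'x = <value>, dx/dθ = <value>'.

geometry: r = 42 mm, L = 257 mm, e = 5 mm
crank pin P = (r cos θ, r sin θ) = (10.160720, 40.752421)
h = r sin θ − e = 40.752421 − 5 = 35.752421
x = r cos θ + √(L² − h²) = 10.160720 + 254.501011 = 264.661730
dx/dθ = −r sin θ − h·r cos θ/√(L² − h²) (θ in radians; h = 35.752421) = -42.179803

x = 264.6617, dx/dθ = -42.1798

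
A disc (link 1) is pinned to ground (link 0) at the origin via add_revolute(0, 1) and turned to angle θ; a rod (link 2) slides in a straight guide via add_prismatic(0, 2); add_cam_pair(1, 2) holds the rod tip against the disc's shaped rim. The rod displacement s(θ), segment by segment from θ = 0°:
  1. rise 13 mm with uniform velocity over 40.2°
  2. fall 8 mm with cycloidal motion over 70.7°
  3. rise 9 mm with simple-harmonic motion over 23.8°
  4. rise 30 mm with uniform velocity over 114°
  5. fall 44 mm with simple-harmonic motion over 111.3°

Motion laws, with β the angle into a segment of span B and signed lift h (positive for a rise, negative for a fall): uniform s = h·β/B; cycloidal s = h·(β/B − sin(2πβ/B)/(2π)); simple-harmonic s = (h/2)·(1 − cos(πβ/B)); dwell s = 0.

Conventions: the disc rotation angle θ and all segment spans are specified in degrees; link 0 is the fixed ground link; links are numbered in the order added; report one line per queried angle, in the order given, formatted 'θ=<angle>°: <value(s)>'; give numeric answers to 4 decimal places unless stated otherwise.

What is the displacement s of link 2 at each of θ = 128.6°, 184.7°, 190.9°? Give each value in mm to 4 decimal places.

segment 1 (0° to 40.2°, uniform, h = 13) is passed completely: s = 0.0000 + (13) = 13.0000
segment 2 (40.2° to 110.9°, cycloidal, h = -8) is passed completely: s = 13.0000 + (-8) = 5.0000
θ = 128.6° falls in segment 3 (110.9° to 134.7°, simple-harmonic, h = 9): β = 128.6 − 110.9 = 17.7°, B = 23.8°; Δs = 9/2·(1 − cos(π·0.7437)) = 7.6184; s = 5.0000 + 7.6184 = 12.6184
segment 3 (110.9° to 134.7°, simple-harmonic, h = 9) is passed completely: s = 5.0000 + (9) = 14.0000
θ = 184.7° falls in segment 4 (134.7° to 248.7°, uniform, h = 30): β = 184.7 − 134.7 = 50°, B = 114°; Δs = 30·50/114 = 13.1579; s = 14.0000 + 13.1579 = 27.1579
θ = 190.9° falls in segment 4 (134.7° to 248.7°, uniform, h = 30): β = 190.9 − 134.7 = 56.2°, B = 114°; Δs = 30·56.2/114 = 14.7895; s = 14.0000 + 14.7895 = 28.7895

θ=128.6°: 12.6184
θ=184.7°: 27.1579
θ=190.9°: 28.7895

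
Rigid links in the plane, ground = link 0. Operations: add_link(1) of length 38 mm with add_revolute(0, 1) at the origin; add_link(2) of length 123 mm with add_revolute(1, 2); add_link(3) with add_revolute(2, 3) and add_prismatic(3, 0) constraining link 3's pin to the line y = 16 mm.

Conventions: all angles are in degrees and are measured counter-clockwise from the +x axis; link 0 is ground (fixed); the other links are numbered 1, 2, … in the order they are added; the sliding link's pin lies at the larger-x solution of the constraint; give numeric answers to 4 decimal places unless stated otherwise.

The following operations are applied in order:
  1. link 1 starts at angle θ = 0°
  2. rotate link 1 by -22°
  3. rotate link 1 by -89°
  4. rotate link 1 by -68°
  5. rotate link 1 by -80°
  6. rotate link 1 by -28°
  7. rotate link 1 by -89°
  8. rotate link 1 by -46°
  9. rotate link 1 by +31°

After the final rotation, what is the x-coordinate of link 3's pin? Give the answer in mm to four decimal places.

geometry: r = 38 mm, L = 123 mm, e = 16 mm; θ starts at 0°
rotate link 1 by -22°: θ ← 0° -22° = -22°
rotate link 1 by -89°: θ ← -22° -89° = -111°
rotate link 1 by -68°: θ ← -111° -68° = -179°
rotate link 1 by -80°: θ ← -179° -80° = -259°
rotate link 1 by -28°: θ ← -259° -28° = -287°
rotate link 1 by -89°: θ ← -287° -89° = -376°
rotate link 1 by -46°: θ ← -376° -46° = -422°
rotate link 1 by +31°: θ ← -422° +31° = -391°
crank pin P = (r cos θ, r sin θ) = (32.572357, -19.571447)
h = r sin θ − e = -19.571447 − 16 = -35.571447
x = r cos θ + √(L² − h²) = 32.572357 + 117.744096 = 150.316454

150.3165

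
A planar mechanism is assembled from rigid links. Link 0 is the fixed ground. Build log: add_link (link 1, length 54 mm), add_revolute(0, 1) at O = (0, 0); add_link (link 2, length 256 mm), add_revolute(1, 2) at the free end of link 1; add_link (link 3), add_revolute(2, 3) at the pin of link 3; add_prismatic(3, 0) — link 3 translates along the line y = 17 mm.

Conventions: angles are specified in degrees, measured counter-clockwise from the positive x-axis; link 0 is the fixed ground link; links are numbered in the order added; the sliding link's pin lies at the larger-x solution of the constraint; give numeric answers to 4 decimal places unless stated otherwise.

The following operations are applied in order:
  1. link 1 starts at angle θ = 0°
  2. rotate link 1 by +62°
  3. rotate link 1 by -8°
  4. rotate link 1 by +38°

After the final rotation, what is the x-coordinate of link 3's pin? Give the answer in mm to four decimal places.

geometry: r = 54 mm, L = 256 mm, e = 17 mm; θ starts at 0°
rotate link 1 by +62°: θ ← 0° +62° = 62°
rotate link 1 by -8°: θ ← 62° -8° = 54°
rotate link 1 by +38°: θ ← 54° +38° = 92°
crank pin P = (r cos θ, r sin θ) = (-1.884573, 53.967105)
h = r sin θ − e = 53.967105 − 17 = 36.967105
x = r cos θ + √(L² − h²) = -1.884573 + 253.316863 = 251.432290

251.4323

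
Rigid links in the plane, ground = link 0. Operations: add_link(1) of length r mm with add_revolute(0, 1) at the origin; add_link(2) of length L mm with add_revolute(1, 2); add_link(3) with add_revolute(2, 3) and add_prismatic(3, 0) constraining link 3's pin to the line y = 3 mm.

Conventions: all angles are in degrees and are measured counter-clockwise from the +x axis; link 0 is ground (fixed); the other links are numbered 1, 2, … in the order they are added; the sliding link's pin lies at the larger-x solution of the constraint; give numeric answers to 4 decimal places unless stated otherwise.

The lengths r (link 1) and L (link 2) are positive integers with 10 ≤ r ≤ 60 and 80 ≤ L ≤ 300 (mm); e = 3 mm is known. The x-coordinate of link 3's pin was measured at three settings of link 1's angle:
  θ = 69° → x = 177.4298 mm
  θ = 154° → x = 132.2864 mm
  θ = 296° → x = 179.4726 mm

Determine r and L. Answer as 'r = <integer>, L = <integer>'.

constraint per measurement: (x − r cos θ)² + (r sin θ − e)² = L²
subtracting the θ₁ and θ₂ equations cancels the r² and L² terms:
r = (x₁² − x₂²) / (2[(x₁cos θ₁ + e sin θ₁) − (x₂cos θ₂ + e sin θ₂)]) = 38.0000 → r = 38
L² = (x₁ − r cos θ₁)² + (r sin θ₁ − e)² = 27889.0059 → L = 167.0000 → L = 167
check at θ₃=296°: x = 179.4726 (printed 179.4726) ✓

r = 38, L = 167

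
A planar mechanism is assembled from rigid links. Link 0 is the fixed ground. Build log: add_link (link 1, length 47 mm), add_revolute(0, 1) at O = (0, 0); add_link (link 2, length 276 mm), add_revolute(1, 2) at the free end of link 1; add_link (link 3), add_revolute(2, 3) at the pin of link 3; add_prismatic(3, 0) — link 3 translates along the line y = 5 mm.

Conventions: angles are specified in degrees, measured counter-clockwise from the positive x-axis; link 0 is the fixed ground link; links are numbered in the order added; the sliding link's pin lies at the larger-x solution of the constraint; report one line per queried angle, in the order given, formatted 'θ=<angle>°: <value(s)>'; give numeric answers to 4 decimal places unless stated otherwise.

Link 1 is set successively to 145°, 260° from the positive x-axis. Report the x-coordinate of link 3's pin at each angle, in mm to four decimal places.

geometry: r = 47 mm, L = 276 mm, e = 5 mm
θ=145°: crank pin P = (r cos θ, r sin θ) = (-38.500146, 26.958093)
θ=145°: h = r sin θ − e = 26.958093 − 5 = 21.958093
θ=145°: x = r cos θ + √(L² − h²) = -38.500146 + 275.125139 = 236.624993
θ=260°: crank pin P = (r cos θ, r sin θ) = (-8.161464, -46.285964)
θ=260°: h = r sin θ − e = -46.285964 − 5 = -51.285964
θ=260°: x = r cos θ + √(L² − h²) = -8.161464 + 271.193197 = 263.031732

θ=145°: 236.6250
θ=260°: 263.0317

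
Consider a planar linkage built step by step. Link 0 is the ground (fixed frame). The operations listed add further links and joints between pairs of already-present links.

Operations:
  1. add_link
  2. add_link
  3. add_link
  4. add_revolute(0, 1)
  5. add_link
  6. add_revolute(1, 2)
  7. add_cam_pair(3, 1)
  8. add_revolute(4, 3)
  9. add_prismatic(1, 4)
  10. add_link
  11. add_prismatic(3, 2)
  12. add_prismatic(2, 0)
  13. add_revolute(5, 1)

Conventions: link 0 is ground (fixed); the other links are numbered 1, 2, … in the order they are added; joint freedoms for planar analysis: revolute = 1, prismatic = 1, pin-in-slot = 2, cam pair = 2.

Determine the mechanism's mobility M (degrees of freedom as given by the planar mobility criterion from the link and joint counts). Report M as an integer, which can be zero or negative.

L=1 J1=0 J2=0
add link → L=2 J1=0 J2=0
add link → L=3 J1=0 J2=0
add link → L=4 J1=0 J2=0
R@0,1 dof=1 J1 → L=4 J1=1 J2=0
add link → L=5 J1=1 J2=0
R@1,2 dof=1 J1 → L=5 J1=2 J2=0
C@3,1 dof=2 J2 → L=5 J1=2 J2=1
R@4,3 dof=1 J1 → L=5 J1=3 J2=1
P@1,4 dof=1 J1 → L=5 J1=4 J2=1
add link → L=6 J1=4 J2=1
P@3,2 dof=1 J1 → L=6 J1=5 J2=1
P@2,0 dof=1 J1 → L=6 J1=6 J2=1
R@5,1 dof=1 J1 → L=6 J1=7 J2=1
M=3(L−1)−2J1−J2=3·5−2·7−1=0

M = 0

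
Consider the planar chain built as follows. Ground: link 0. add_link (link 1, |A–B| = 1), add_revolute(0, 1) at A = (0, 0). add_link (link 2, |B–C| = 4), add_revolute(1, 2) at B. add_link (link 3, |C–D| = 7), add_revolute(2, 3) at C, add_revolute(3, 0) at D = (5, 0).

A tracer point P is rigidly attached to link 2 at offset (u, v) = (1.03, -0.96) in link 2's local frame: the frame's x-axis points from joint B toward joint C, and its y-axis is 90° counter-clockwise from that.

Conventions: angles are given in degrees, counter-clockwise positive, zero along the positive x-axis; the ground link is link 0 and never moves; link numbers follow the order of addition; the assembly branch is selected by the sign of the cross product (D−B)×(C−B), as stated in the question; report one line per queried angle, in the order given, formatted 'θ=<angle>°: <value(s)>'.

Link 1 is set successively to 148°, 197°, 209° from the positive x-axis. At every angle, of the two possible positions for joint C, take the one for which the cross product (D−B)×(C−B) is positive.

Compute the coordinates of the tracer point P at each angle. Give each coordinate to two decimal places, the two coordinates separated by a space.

A=(0,0), D=(5.00,0)
θ=148°: B = A + 1.00·(cos148°, sin148°) = (-0.8480, 0.5299)
θ=148°: |BD| = 5.8720
θ=148°: circle(B,4.00) ∩ circle(D,7.00): a=0.1261, h=3.9980
θ=148°:   candidates: C₊=(-0.3617,4.5002) cross=23.476; C₋=(-1.0833,-3.4632) cross=-23.476
θ=148°:   branch + wants cross > 0 → take C=(-0.3617,4.5002) (cross=23.476)
θ=148°: ex = (C−B)/|BC| = (0.1216,0.9926); ey = (-0.9926,0.1216)
θ=148°: P = B + 1.03·ex + -0.96·ey = (0.2301,1.4356)
θ=197°: B = A + 1.00·(cos197°, sin197°) = (-0.9563, -0.2924)
θ=197°: |BD| = 5.9635
θ=197°: circle(B,4.00) ∩ circle(D,7.00): a=0.2149, h=3.9942
θ=197°:   candidates: C₊=(-0.9375,3.7076) cross=23.819; C₋=(-0.5458,-4.2713) cross=-23.819
θ=197°:   branch + wants cross > 0 → take C=(-0.9375,3.7076) (cross=23.819)
θ=197°: ex = (C−B)/|BC| = (0.0047,1.0000); ey = (-1.0000,0.0047)
θ=197°: P = B + 1.03·ex + -0.96·ey = (0.0085,0.7331)
θ=209°: B = A + 1.00·(cos209°, sin209°) = (-0.8746, -0.4848)
θ=209°: |BD| = 5.8946
θ=209°: circle(B,4.00) ∩ circle(D,7.00): a=0.1481, h=3.9973
θ=209°:   candidates: C₊=(-1.0558,3.5111) cross=23.562; C₋=(-0.3982,-4.4563) cross=-23.562
θ=209°:   branch + wants cross > 0 → take C=(-1.0558,3.5111) (cross=23.562)
θ=209°: ex = (C−B)/|BC| = (-0.0453,0.9990); ey = (-0.9990,-0.0453)
θ=209°: P = B + 1.03·ex + -0.96·ey = (0.0378,0.5876)

θ=148°: 0.23 1.44
θ=197°: 0.01 0.73
θ=209°: 0.04 0.59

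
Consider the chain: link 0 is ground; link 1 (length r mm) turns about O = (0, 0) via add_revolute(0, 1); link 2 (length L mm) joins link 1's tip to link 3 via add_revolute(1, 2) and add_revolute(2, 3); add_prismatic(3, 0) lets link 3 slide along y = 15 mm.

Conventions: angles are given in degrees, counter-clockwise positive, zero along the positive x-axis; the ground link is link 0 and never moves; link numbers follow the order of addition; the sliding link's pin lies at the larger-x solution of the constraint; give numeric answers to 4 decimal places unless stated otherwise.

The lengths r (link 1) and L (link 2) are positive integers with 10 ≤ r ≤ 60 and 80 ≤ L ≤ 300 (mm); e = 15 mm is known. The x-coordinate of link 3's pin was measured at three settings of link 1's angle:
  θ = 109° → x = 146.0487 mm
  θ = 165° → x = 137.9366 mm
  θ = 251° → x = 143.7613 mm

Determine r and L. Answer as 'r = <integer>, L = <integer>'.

constraint per measurement: (x − r cos θ)² + (r sin θ − e)² = L²
subtracting the θ₁ and θ₂ equations cancels the r² and L² terms:
r = (x₁² − x₂²) / (2[(x₁cos θ₁ + e sin θ₁) − (x₂cos θ₂ + e sin θ₂)]) = 12.0000 → r = 12
L² = (x₁ − r cos θ₁)² + (r sin θ₁ − e)² = 22500.0074 → L = 150.0000 → L = 150
check at θ₃=251°: x = 143.7613 (printed 143.7613) ✓

r = 12, L = 150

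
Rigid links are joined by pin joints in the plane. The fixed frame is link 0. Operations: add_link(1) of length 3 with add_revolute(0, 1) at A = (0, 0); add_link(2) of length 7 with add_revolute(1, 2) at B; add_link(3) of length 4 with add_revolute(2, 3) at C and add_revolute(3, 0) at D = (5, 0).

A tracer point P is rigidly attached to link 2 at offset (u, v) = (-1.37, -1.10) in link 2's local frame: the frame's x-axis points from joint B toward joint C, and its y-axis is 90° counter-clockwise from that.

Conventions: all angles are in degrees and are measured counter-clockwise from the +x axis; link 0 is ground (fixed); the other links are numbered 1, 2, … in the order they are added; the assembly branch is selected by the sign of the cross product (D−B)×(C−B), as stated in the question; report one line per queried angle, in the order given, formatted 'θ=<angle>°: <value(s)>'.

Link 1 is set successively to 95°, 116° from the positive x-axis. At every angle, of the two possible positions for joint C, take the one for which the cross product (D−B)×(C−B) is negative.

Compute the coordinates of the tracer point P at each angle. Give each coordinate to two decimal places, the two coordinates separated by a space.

A=(0,0), D=(5.00,0)
θ=95°: B = A + 3.00·(cos95°, sin95°) = (-0.2615, 2.9886)
θ=95°: |BD| = 6.0510
θ=95°: circle(B,7.00) ∩ circle(D,4.00): a=5.7523, h=3.9888
θ=95°:   candidates: C₊=(6.7104,3.6159) cross=24.136; C₋=(2.7702,-3.3208) cross=-24.136
θ=95°:   branch - wants cross < 0 → take C=(2.7702,-3.3208) (cross=-24.136)
θ=95°: ex = (C−B)/|BC| = (0.4331,-0.9013); ey = (0.9013,0.4331)
θ=95°: P = B + -1.37·ex + -1.10·ey = (-1.8463,3.7470)
θ=116°: B = A + 3.00·(cos116°, sin116°) = (-1.3151, 2.6964)
θ=116°: |BD| = 6.8667
θ=116°: circle(B,7.00) ∩ circle(D,4.00): a=5.8362, h=3.8650
θ=116°:   candidates: C₊=(5.5700,3.9592) cross=26.540; C₋=(2.5346,-3.1499) cross=-26.540
θ=116°:   branch - wants cross < 0 → take C=(2.5346,-3.1499) (cross=-26.540)
θ=116°: ex = (C−B)/|BC| = (0.5500,-0.8352); ey = (0.8352,0.5500)
θ=116°: P = B + -1.37·ex + -1.10·ey = (-2.9873,3.2356)

θ=95°: -1.85 3.75
θ=116°: -2.99 3.24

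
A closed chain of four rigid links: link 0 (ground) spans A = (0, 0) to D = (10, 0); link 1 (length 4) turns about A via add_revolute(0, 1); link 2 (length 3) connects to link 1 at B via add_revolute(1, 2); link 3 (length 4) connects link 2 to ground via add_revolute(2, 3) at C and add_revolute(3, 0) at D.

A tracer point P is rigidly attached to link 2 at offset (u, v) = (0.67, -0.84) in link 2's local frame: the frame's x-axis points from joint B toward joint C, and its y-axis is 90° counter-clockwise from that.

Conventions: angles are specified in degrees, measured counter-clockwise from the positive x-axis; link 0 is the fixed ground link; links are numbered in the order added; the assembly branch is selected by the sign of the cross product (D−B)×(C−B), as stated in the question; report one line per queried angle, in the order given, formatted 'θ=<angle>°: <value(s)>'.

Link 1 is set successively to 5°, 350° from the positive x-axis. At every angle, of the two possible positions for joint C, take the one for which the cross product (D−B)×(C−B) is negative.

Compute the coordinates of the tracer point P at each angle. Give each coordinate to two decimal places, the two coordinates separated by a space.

A=(0,0), D=(10.00,0)
θ=5°: B = A + 4.00·(cos5°, sin5°) = (3.9848, 0.3486)
θ=5°: |BD| = 6.0253
θ=5°: circle(B,3.00) ∩ circle(D,4.00): a=2.4318, h=1.7568
θ=5°:   candidates: C₊=(6.5141,1.9618) cross=10.585; C₋=(6.3108,-1.5460) cross=-10.585
θ=5°:   branch - wants cross < 0 → take C=(6.3108,-1.5460) (cross=-10.585)
θ=5°: ex = (C−B)/|BC| = (0.7754,-0.6315); ey = (0.6315,0.7754)
θ=5°: P = B + 0.67·ex + -0.84·ey = (3.9738,-0.7258)
θ=350°: B = A + 4.00·(cos350°, sin350°) = (3.9392, -0.6946)
θ=350°: |BD| = 6.1004
θ=350°: circle(B,3.00) ∩ circle(D,4.00): a=2.4765, h=1.6932
θ=350°:   candidates: C₊=(6.2068,1.2696) cross=10.329; C₋=(6.5924,-2.0948) cross=-10.329
θ=350°:   branch - wants cross < 0 → take C=(6.5924,-2.0948) (cross=-10.329)
θ=350°: ex = (C−B)/|BC| = (0.8844,-0.4667); ey = (0.4667,0.8844)
θ=350°: P = B + 0.67·ex + -0.84·ey = (4.1397,-1.7502)

θ=5°: 3.97 -0.73
θ=350°: 4.14 -1.75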